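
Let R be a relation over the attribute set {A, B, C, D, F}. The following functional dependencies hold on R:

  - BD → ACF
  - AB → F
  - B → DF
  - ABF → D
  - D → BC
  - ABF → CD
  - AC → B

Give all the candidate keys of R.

{B}⁺: B→DF adds D, F; D→BC adds C; BD→ACF adds A → {A, B, C, D, F}.
{D}⁺: D→BC adds B, C; BD→ACF adds A, F → {A, B, C, D, F}.
{A, C}⁺: AC→B adds B; AB→F adds F; B→DF adds D → {A, B, C, D, F}. Minimal: {C}⁺ = {C}; {A}⁺ = {A} — none reach the full schema.
Any other superkey contains one of these as a subset, so there are no further candidate keys.

(B); (D); (A, C)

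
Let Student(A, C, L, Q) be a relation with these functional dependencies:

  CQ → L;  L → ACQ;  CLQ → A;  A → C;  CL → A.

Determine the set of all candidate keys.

{L}, {A, Q}, {C, Q}

{L}⁺: L→ACQ adds A, C, Q → {A, C, L, Q}.
{A, Q}⁺: A→C adds C; CQ→L adds L → {A, C, L, Q}. Minimal: {Q}⁺ = {Q}; {A}⁺ = {A, C} — none reach the full schema.
{C, Q}⁺: CQ→L adds L; L→ACQ adds A → {A, C, L, Q}. Minimal: {Q}⁺ = {Q}; {C}⁺ = {C} — none reach the full schema.
Any other superkey contains one of these as a subset, so there are no further candidate keys.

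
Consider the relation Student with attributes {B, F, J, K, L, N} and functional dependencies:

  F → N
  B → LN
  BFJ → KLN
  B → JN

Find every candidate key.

(B, F)

{B, F}⁺: F→N adds N; B→LN adds L; B→JN adds J; BFJ→KLN adds K → {B, F, J, K, L, N}. Minimal: {F}⁺ = {F, N}; {B}⁺ = {B, J, L, N} — none reach the full schema.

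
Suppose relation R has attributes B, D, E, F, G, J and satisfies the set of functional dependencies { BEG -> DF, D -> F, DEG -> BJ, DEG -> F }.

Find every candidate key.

Attributes E, G never appear on any right-hand side, so every candidate key must contain {E, G}.
{E, G}⁺ = {E, G}, which is not all of the schema, so we must add further attributes.
{B, E, G}⁺: BEG→DF adds D, F; DEG→BJ adds J → {B, D, E, F, G, J}. Minimal: {E, G}⁺ = {E, G}; {B, G}⁺ = {B, G}; {B, E}⁺ = {B, E} — none reach the full schema.
{D, E, G}⁺: D→F adds F; DEG→BJ adds B, J → {B, D, E, F, G, J}. Minimal: {E, G}⁺ = {E, G}; {D, G}⁺ = {D, F, G}; {D, E}⁺ = {D, E, F} — none reach the full schema.

{B, E, G}; {D, E, G}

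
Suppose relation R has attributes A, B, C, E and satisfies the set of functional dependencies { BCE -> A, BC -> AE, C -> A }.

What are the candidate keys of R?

BC

Attributes B, C never appear on any right-hand side, so every candidate key must contain {B, C}.
{B, C}⁺ = {A, B, C, E}, which is all of the schema, so {B, C} is the only candidate key.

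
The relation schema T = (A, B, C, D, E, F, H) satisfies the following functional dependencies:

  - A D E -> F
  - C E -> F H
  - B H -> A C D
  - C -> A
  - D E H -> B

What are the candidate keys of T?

Attribute E never appears on the right-hand side of any dependency, so E must belong to every candidate key.
{E}⁺ = {E}, which is not all of the schema, so we must add further attributes.
{B, C, E}⁺: CE→FH adds F, H; BH→ACD adds A, D → {A, B, C, D, E, F, H}.
{B, E, H}⁺: BH→ACD adds A, C, D; ADE→F adds F → {A, B, C, D, E, F, H}.
{C, D, E}⁺: CE→FH adds F, H; C→A adds A; DEH→B adds B → {A, B, C, D, E, F, H}.
{D, E, H}⁺: DEH→B adds B; BH→ACD adds A, C; ADE→F adds F → {A, B, C, D, E, F, H}.
Any other superkey contains one of these as a subset, so there are no further candidate keys.

BCE, BEH, CDE, DEH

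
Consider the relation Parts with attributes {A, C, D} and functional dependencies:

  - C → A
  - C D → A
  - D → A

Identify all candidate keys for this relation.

{C, D}

Attributes C, D never appear on any right-hand side, so every candidate key must contain {C, D}.
{C, D}⁺ = {A, C, D}, which is all of the schema, so {C, D} is the only candidate key.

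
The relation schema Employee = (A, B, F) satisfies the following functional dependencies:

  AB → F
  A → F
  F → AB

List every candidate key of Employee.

A, F

{A}⁺: A→F adds F; F→AB adds B → {A, B, F}.
{F}⁺: F→AB adds A, B → {A, B, F}.
Any other superkey contains one of these as a subset, so there are no further candidate keys.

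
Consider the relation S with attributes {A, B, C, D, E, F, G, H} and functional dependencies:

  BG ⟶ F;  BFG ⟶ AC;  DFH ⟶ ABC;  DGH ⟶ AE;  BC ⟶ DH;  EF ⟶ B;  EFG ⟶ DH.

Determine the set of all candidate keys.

{B, G}⁺: BG→F adds F; BFG→AC adds A, C; BC→DH adds D, H; DGH→AE adds E → {A, B, C, D, E, F, G, H}. Minimal: {G}⁺ = {G}; {B}⁺ = {B} — none reach the full schema.
{E, F, G}⁺: EF→B adds B; EFG→DH adds D, H; BFG→AC adds A, C → {A, B, C, D, E, F, G, H}. Minimal: {F, G}⁺ = {F, G}; {E, G}⁺ = {E, G}; {E, F}⁺ = {B, E, F} — none reach the full schema.
{D, F, G, H}⁺: DFH→ABC adds A, B, C; DGH→AE adds E → {A, B, C, D, E, F, G, H}. Minimal: {F, G, H}⁺ = {F, G, H}; {D, G, H}⁺ = {A, D, E, G, H}; {D, F, H}⁺ = {A, B, C, D, F, H}; … — none reach the full schema.

BG, EFG, DFGH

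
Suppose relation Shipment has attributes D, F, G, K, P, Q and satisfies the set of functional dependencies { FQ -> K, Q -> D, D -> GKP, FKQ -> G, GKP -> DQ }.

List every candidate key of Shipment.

(D, F), (F, Q), (F, G, K, P)

Attribute F never appears on the right-hand side of any dependency, so F must belong to every candidate key.
{F}⁺ = {F}, which is not all of the schema, so we must add further attributes.
{D, F}⁺: D→GKP adds G, K, P; GKP→DQ adds Q → {D, F, G, K, P, Q}.
{F, Q}⁺: FQ→K adds K; Q→D adds D; D→GKP adds G, P → {D, F, G, K, P, Q}.
{F, G, K, P}⁺: GKP→DQ adds D, Q → {D, F, G, K, P, Q}.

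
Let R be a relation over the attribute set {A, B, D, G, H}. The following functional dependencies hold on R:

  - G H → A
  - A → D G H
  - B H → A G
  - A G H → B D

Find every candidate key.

{A}, {B, H}, {G, H}

{A}⁺: A→DGH adds D, G, H; AGH→BD adds B → {A, B, D, G, H}.
{B, H}⁺: BH→AG adds A, G; AGH→BD adds D → {A, B, D, G, H}. Minimal: {H}⁺ = {H}; {B}⁺ = {B} — none reach the full schema.
{G, H}⁺: GH→A adds A; A→DGH adds D; AGH→BD adds B → {A, B, D, G, H}. Minimal: {H}⁺ = {H}; {G}⁺ = {G} — none reach the full schema.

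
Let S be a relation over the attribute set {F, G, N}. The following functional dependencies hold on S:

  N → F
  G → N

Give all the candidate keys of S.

Attribute G never appears on the right-hand side of any dependency, so G must belong to every candidate key.
{G}⁺ = {F, G, N}, which is all of the schema, so {G} is the only candidate key.

(G)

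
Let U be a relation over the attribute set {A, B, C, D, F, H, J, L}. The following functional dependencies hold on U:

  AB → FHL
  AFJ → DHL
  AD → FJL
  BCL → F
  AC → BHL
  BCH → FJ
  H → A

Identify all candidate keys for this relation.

{A, C}⁺: AC→BHL adds B, H, L; BCH→FJ adds F, J; AFJ→DHL adds D → {A, B, C, D, F, H, J, L}. Minimal: {C}⁺ = {C}; {A}⁺ = {A} — none reach the full schema.
{C, H}⁺: H→A adds A; AC→BHL adds B, L; BCH→FJ adds F, J; AFJ→DHL adds D → {A, B, C, D, F, H, J, L}. Minimal: {H}⁺ = {A, H}; {C}⁺ = {C} — none reach the full schema.

(A, C), (C, H)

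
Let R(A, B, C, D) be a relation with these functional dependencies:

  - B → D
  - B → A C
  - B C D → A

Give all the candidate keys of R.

{B}

Attribute B never appears on the right-hand side of any dependency, so B must belong to every candidate key.
{B}⁺ = {A, B, C, D}, which is all of the schema, so {B} is the only candidate key.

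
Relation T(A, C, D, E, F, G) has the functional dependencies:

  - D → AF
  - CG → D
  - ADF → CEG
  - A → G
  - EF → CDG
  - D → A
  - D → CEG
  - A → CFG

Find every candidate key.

{A}, {D}, {C, G}, {E, F}

{A}⁺: A→G adds G; A→CFG adds C, F; CG→D adds D; ADF→CEG adds E → {A, C, D, E, F, G}.
{D}⁺: D→AF adds A, F; ADF→CEG adds C, E, G → {A, C, D, E, F, G}.
{C, G}⁺: CG→D adds D; D→A adds A; D→CEG adds E; A→CFG adds F → {A, C, D, E, F, G}. Minimal: {G}⁺ = {G}; {C}⁺ = {C} — none reach the full schema.
{E, F}⁺: EF→CDG adds C, D, G; D→A adds A → {A, C, D, E, F, G}. Minimal: {F}⁺ = {F}; {E}⁺ = {E} — none reach the full schema.
Any other superkey contains one of these as a subset, so there are no further candidate keys.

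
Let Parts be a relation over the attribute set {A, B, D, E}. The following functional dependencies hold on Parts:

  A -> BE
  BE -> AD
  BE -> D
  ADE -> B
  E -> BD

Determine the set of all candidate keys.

{A}; {E}

{A}⁺: A→BE adds B, E; BE→AD adds D → {A, B, D, E}.
{E}⁺: E→BD adds B, D; BE→AD adds A → {A, B, D, E}.
Any other superkey contains one of these as a subset, so there are no further candidate keys.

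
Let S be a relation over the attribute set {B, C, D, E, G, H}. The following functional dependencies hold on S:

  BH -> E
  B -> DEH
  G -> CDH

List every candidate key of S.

BG

{B, G}⁺: B→DEH adds D, E, H; G→CDH adds C → {B, C, D, E, G, H}. Minimal: {G}⁺ = {C, D, G, H}; {B}⁺ = {B, D, E, H} — none reach the full schema.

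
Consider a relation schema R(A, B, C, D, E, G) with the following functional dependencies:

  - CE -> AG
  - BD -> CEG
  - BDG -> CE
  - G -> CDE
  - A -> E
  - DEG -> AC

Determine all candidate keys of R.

Attribute B never appears on the right-hand side of any dependency, so B must belong to every candidate key.
{B}⁺ = {B}, which is not all of the schema, so we must add further attributes.
{B, D}⁺: BD→CEG adds C, E, G; DEG→AC adds A → {A, B, C, D, E, G}. Minimal: {D}⁺ = {D}; {B}⁺ = {B} — none reach the full schema.
{B, G}⁺: G→CDE adds C, D, E; DEG→AC adds A → {A, B, C, D, E, G}. Minimal: {G}⁺ = {A, C, D, E, G}; {B}⁺ = {B} — none reach the full schema.
{A, B, C}⁺: A→E adds E; CE→AG adds G; G→CDE adds D → {A, B, C, D, E, G}. Minimal: {B, C}⁺ = {B, C}; {A, C}⁺ = {A, C, D, E, G}; {A, B}⁺ = {A, B, E} — none reach the full schema.
{B, C, E}⁺: CE→AG adds A, G; G→CDE adds D → {A, B, C, D, E, G}. Minimal: {C, E}⁺ = {A, C, D, E, G}; {B, E}⁺ = {B, E}; {B, C}⁺ = {B, C} — none reach the full schema.

(B, D), (B, G), (A, B, C), (B, C, E)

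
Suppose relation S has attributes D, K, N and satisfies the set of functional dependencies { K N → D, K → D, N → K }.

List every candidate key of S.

{N}

Attribute N never appears on the right-hand side of any dependency, so N must belong to every candidate key.
{N}⁺ = {D, K, N}, which is all of the schema, so {N} is the only candidate key.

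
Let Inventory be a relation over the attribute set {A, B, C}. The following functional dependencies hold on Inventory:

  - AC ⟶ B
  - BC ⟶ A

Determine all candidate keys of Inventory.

Attribute C never appears on the right-hand side of any dependency, so C must belong to every candidate key.
{C}⁺ = {C}, which is not all of the schema, so we must add further attributes.
{A, C}⁺: AC→B adds B → {A, B, C}.
{B, C}⁺: BC→A adds A → {A, B, C}.

AC, BC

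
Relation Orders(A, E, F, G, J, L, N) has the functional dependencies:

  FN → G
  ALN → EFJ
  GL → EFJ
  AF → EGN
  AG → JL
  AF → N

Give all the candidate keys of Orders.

{A, F}; {A, G}; {A, L, N}

Attribute A never appears on the right-hand side of any dependency, so A must belong to every candidate key.
{A}⁺ = {A}, which is not all of the schema, so we must add further attributes.
{A, F}⁺: AF→EGN adds E, G, N; AG→JL adds J, L → {A, E, F, G, J, L, N}. Minimal: {F}⁺ = {F}; {A}⁺ = {A} — none reach the full schema.
{A, G}⁺: AG→JL adds J, L; GL→EFJ adds E, F; AF→EGN adds N → {A, E, F, G, J, L, N}. Minimal: {G}⁺ = {G}; {A}⁺ = {A} — none reach the full schema.
{A, L, N}⁺: ALN→EFJ adds E, F, J; AF→EGN adds G → {A, E, F, G, J, L, N}. Minimal: {L, N}⁺ = {L, N}; {A, N}⁺ = {A, N}; {A, L}⁺ = {A, L} — none reach the full schema.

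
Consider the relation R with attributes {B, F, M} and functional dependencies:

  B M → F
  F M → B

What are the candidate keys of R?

{B, M}; {F, M}

{B, M}⁺: BM→F adds F → {B, F, M}.
{F, M}⁺: FM→B adds B → {B, F, M}.
Any other superkey contains one of these as a subset, so there are no further candidate keys.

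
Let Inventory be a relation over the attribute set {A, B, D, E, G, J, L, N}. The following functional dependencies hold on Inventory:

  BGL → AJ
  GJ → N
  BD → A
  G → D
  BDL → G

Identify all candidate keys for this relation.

{B, D, E, L}; {B, E, G, L}

Attributes B, E, L never appear on any right-hand side, so every candidate key must contain {B, E, L}.
{B, E, L}⁺ = {B, E, L}, which is not all of the schema, so we must add further attributes.
{B, D, E, L}⁺: BD→A adds A; BDL→G adds G; BGL→AJ adds J; GJ→N adds N → {A, B, D, E, G, J, L, N}. Minimal: {D, E, L}⁺ = {D, E, L}; {B, E, L}⁺ = {B, E, L}; {B, D, L}⁺ = {A, B, D, G, J, L, N}; … — none reach the full schema.
{B, E, G, L}⁺: BGL→AJ adds A, J; GJ→N adds N; G→D adds D → {A, B, D, E, G, J, L, N}. Minimal: {E, G, L}⁺ = {D, E, G, L}; {B, G, L}⁺ = {A, B, D, G, J, L, N}; {B, E, L}⁺ = {B, E, L}; … — none reach the full schema.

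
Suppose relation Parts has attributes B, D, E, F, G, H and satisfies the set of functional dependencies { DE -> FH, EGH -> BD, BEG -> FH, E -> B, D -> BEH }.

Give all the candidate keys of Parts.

Attribute G never appears on the right-hand side of any dependency, so G must belong to every candidate key.
{G}⁺ = {G}, which is not all of the schema, so we must add further attributes.
{D, G}⁺: D→BEH adds B, E, H; DE→FH adds F → {B, D, E, F, G, H}.
{E, G}⁺: E→B adds B; BEG→FH adds F, H; EGH→BD adds D → {B, D, E, F, G, H}.
Any other superkey contains one of these as a subset, so there are no further candidate keys.

DG; EG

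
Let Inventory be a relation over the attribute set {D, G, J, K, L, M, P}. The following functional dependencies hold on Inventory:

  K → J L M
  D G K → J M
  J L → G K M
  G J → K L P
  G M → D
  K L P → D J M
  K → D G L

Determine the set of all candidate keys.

{K}; {G, J}; {J, L}

{K}⁺: K→JLM adds J, L, M; JL→GKM adds G; GJ→KLP adds P; GM→D adds D → {D, G, J, K, L, M, P}.
{G, J}⁺: GJ→KLP adds K, L, P; KLP→DJM adds D, M → {D, G, J, K, L, M, P}. Minimal: {J}⁺ = {J}; {G}⁺ = {G} — none reach the full schema.
{J, L}⁺: JL→GKM adds G, K, M; GJ→KLP adds P; GM→D adds D → {D, G, J, K, L, M, P}. Minimal: {L}⁺ = {L}; {J}⁺ = {J} — none reach the full schema.
Any other superkey contains one of these as a subset, so there are no further candidate keys.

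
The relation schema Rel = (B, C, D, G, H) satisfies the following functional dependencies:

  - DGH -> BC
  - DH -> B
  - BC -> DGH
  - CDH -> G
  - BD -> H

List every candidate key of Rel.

{B, C}⁺: BC→DGH adds D, G, H → {B, C, D, G, H}.
{B, D, G}⁺: BD→H adds H; DGH→BC adds C → {B, C, D, G, H}.
{C, D, H}⁺: DH→B adds B; BC→DGH adds G → {B, C, D, G, H}.
{D, G, H}⁺: DGH→BC adds B, C → {B, C, D, G, H}.

(B, C), (B, D, G), (C, D, H), (D, G, H)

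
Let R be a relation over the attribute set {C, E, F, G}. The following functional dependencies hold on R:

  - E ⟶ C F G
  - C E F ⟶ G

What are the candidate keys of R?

{E}

Attribute E never appears on the right-hand side of any dependency, so E must belong to every candidate key.
{E}⁺ = {C, E, F, G}, which is all of the schema, so {E} is the only candidate key.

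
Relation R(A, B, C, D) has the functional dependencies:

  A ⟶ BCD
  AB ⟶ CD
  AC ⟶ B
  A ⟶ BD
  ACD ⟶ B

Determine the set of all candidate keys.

{A}

Attribute A never appears on the right-hand side of any dependency, so A must belong to every candidate key.
{A}⁺ = {A, B, C, D}, which is all of the schema, so {A} is the only candidate key.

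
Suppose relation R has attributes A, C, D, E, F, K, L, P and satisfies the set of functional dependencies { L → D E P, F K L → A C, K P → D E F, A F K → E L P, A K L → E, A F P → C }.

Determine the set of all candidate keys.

Attribute K never appears on the right-hand side of any dependency, so K must belong to every candidate key.
{K}⁺ = {K}, which is not all of the schema, so we must add further attributes.
{K, L}⁺: L→DEP adds D, E, P; KP→DEF adds F; FKL→AC adds A, C → {A, C, D, E, F, K, L, P}. Minimal: {L}⁺ = {D, E, L, P}; {K}⁺ = {K} — none reach the full schema.
{A, F, K}⁺: AFK→ELP adds E, L, P; AFP→C adds C; L→DEP adds D → {A, C, D, E, F, K, L, P}. Minimal: {F, K}⁺ = {F, K}; {A, K}⁺ = {A, K}; {A, F}⁺ = {A, F} — none reach the full schema.
{A, K, P}⁺: KP→DEF adds D, E, F; AFK→ELP adds L; AFP→C adds C → {A, C, D, E, F, K, L, P}. Minimal: {K, P}⁺ = {D, E, F, K, P}; {A, P}⁺ = {A, P}; {A, K}⁺ = {A, K} — none reach the full schema.
Any other superkey contains one of these as a subset, so there are no further candidate keys.

{K, L}; {A, F, K}; {A, K, P}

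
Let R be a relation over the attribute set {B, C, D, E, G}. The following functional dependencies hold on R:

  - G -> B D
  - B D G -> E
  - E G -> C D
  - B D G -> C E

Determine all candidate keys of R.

{G}

Attribute G never appears on the right-hand side of any dependency, so G must belong to every candidate key.
{G}⁺ = {B, C, D, E, G}, which is all of the schema, so {G} is the only candidate key.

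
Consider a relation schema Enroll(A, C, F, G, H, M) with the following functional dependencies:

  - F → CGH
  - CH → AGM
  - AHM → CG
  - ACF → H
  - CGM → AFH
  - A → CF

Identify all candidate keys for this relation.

{A}⁺: A→CF adds C, F; F→CGH adds G, H; CH→AGM adds M → {A, C, F, G, H, M}.
{F}⁺: F→CGH adds C, G, H; CH→AGM adds A, M → {A, C, F, G, H, M}.
{C, H}⁺: CH→AGM adds A, G, M; CGM→AFH adds F → {A, C, F, G, H, M}. Minimal: {H}⁺ = {H}; {C}⁺ = {C} — none reach the full schema.
{C, G, M}⁺: CGM→AFH adds A, F, H → {A, C, F, G, H, M}. Minimal: {G, M}⁺ = {G, M}; {C, M}⁺ = {C, M}; {C, G}⁺ = {C, G} — none reach the full schema.
Any other superkey contains one of these as a subset, so there are no further candidate keys.

(A), (F), (C, H), (C, G, M)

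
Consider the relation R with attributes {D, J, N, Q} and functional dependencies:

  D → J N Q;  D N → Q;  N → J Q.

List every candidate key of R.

Attribute D never appears on the right-hand side of any dependency, so D must belong to every candidate key.
{D}⁺ = {D, J, N, Q}, which is all of the schema, so {D} is the only candidate key.

D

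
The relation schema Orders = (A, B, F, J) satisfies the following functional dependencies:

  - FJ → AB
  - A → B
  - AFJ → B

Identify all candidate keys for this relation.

Attributes F, J never appear on any right-hand side, so every candidate key must contain {F, J}.
{F, J}⁺ = {A, B, F, J}, which is all of the schema, so {F, J} is the only candidate key.

(F, J)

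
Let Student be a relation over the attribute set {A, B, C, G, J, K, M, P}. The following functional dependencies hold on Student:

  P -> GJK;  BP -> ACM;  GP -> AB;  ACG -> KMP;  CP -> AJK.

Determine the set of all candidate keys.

(P), (A, C, G)

{P}⁺: P→GJK adds G, J, K; GP→AB adds A, B; BP→ACM adds C, M → {A, B, C, G, J, K, M, P}.
{A, C, G}⁺: ACG→KMP adds K, M, P; CP→AJK adds J; GP→AB adds B → {A, B, C, G, J, K, M, P}. Minimal: {C, G}⁺ = {C, G}; {A, G}⁺ = {A, G}; {A, C}⁺ = {A, C} — none reach the full schema.
Any other superkey contains one of these as a subset, so there are no further candidate keys.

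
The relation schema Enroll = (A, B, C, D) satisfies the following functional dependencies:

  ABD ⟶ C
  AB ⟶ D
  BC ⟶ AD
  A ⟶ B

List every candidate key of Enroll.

{A}⁺: A→B adds B; AB→D adds D; ABD→C adds C → {A, B, C, D}.
{B, C}⁺: BC→AD adds A, D → {A, B, C, D}.
Any other superkey contains one of these as a subset, so there are no further candidate keys.

(A); (B, C)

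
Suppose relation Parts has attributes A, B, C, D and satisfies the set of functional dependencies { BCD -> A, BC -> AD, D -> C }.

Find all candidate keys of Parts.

Attribute B never appears on the right-hand side of any dependency, so B must belong to every candidate key.
{B}⁺ = {B}, which is not all of the schema, so we must add further attributes.
{B, C}⁺: BC→AD adds A, D → {A, B, C, D}. Minimal: {C}⁺ = {C}; {B}⁺ = {B} — none reach the full schema.
{B, D}⁺: D→C adds C; BCD→A adds A → {A, B, C, D}. Minimal: {D}⁺ = {C, D}; {B}⁺ = {B} — none reach the full schema.

BC, BD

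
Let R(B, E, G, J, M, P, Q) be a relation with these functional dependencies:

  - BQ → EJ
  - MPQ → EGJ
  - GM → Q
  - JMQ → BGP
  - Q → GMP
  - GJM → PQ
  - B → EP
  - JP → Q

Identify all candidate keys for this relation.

{Q}⁺: Q→GMP adds G, M, P; MPQ→EGJ adds E, J; JMQ→BGP adds B → {B, E, G, J, M, P, Q}.
{B, J}⁺: B→EP adds E, P; JP→Q adds Q; Q→GMP adds G, M → {B, E, G, J, M, P, Q}. Minimal: {J}⁺ = {J}; {B}⁺ = {B, E, P} — none reach the full schema.
{G, M}⁺: GM→Q adds Q; Q→GMP adds P; MPQ→EGJ adds E, J; JMQ→BGP adds B → {B, E, G, J, M, P, Q}. Minimal: {M}⁺ = {M}; {G}⁺ = {G} — none reach the full schema.
{J, P}⁺: JP→Q adds Q; Q→GMP adds G, M; MPQ→EGJ adds E; JMQ→BGP adds B → {B, E, G, J, M, P, Q}. Minimal: {P}⁺ = {P}; {J}⁺ = {J} — none reach the full schema.
Any other superkey contains one of these as a subset, so there are no further candidate keys.

{Q}, {B, J}, {G, M}, {J, P}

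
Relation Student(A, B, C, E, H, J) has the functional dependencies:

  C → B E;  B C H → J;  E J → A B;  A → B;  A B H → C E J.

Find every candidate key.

Attribute H never appears on the right-hand side of any dependency, so H must belong to every candidate key.
{H}⁺ = {H}, which is not all of the schema, so we must add further attributes.
{A, H}⁺: A→B adds B; ABH→CEJ adds C, E, J → {A, B, C, E, H, J}.
{C, H}⁺: C→BE adds B, E; BCH→J adds J; EJ→AB adds A → {A, B, C, E, H, J}.
{E, H, J}⁺: EJ→AB adds A, B; ABH→CEJ adds C → {A, B, C, E, H, J}.

{A, H}; {C, H}; {E, H, J}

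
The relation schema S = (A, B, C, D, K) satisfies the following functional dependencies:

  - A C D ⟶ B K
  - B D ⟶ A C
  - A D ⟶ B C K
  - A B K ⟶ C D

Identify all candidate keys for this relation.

{A, D}⁺: AD→BCK adds B, C, K → {A, B, C, D, K}. Minimal: {D}⁺ = {D}; {A}⁺ = {A} — none reach the full schema.
{B, D}⁺: BD→AC adds A, C; AD→BCK adds K → {A, B, C, D, K}. Minimal: {D}⁺ = {D}; {B}⁺ = {B} — none reach the full schema.
{A, B, K}⁺: ABK→CD adds C, D → {A, B, C, D, K}. Minimal: {B, K}⁺ = {B, K}; {A, K}⁺ = {A, K}; {A, B}⁺ = {A, B} — none reach the full schema.
Any other superkey contains one of these as a subset, so there are no further candidate keys.

{A, D}; {B, D}; {A, B, K}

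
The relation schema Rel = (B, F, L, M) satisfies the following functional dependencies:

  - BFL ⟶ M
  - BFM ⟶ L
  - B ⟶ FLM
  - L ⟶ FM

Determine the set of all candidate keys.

{B}

Attribute B never appears on the right-hand side of any dependency, so B must belong to every candidate key.
{B}⁺ = {B, F, L, M}, which is all of the schema, so {B} is the only candidate key.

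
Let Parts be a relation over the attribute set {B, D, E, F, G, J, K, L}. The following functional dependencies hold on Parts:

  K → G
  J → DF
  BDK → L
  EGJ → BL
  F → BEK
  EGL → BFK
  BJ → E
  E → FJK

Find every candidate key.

{E}, {F}, {J}

{E}⁺: E→FJK adds F, J, K; K→G adds G; J→DF adds D; EGJ→BL adds B, L → {B, D, E, F, G, J, K, L}.
{F}⁺: F→BEK adds B, E, K; E→FJK adds J; K→G adds G; J→DF adds D; BDK→L adds L → {B, D, E, F, G, J, K, L}.
{J}⁺: J→DF adds D, F; F→BEK adds B, E, K; K→G adds G; BDK→L adds L → {B, D, E, F, G, J, K, L}.
Any other superkey contains one of these as a subset, so there are no further candidate keys.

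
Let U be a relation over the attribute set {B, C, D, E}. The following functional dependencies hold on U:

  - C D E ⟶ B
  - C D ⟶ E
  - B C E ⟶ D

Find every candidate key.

Attribute C never appears on the right-hand side of any dependency, so C must belong to every candidate key.
{C}⁺ = {C}, which is not all of the schema, so we must add further attributes.
{C, D}⁺: CD→E adds E; CDE→B adds B → {B, C, D, E}. Minimal: {D}⁺ = {D}; {C}⁺ = {C} — none reach the full schema.
{B, C, E}⁺: BCE→D adds D → {B, C, D, E}. Minimal: {C, E}⁺ = {C, E}; {B, E}⁺ = {B, E}; {B, C}⁺ = {B, C} — none reach the full schema.
Any other superkey contains one of these as a subset, so there are no further candidate keys.

{C, D}, {B, C, E}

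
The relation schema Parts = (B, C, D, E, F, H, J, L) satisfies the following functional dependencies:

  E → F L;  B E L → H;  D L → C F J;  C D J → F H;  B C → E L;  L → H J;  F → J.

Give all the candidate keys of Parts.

{B, C, D}⁺: BC→EL adds E, L; L→HJ adds H, J; E→FL adds F → {B, C, D, E, F, H, J, L}. Minimal: {C, D}⁺ = {C, D}; {B, D}⁺ = {B, D}; {B, C}⁺ = {B, C, E, F, H, J, L} — none reach the full schema.
{B, D, E}⁺: E→FL adds F, L; BEL→H adds H; DL→CFJ adds C, J → {B, C, D, E, F, H, J, L}. Minimal: {D, E}⁺ = {C, D, E, F, H, J, L}; {B, E}⁺ = {B, E, F, H, J, L}; {B, D}⁺ = {B, D} — none reach the full schema.
{B, D, L}⁺: DL→CFJ adds C, F, J; CDJ→FH adds H; BC→EL adds E → {B, C, D, E, F, H, J, L}. Minimal: {D, L}⁺ = {C, D, F, H, J, L}; {B, L}⁺ = {B, H, J, L}; {B, D}⁺ = {B, D} — none reach the full schema.
Any other superkey contains one of these as a subset, so there are no further candidate keys.

{B, C, D}, {B, D, E}, {B, D, L}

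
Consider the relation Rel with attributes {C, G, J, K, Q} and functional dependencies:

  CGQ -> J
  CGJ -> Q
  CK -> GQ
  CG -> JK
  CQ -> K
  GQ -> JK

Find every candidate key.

{C, G}; {C, K}; {C, Q}

{C, G}⁺: CG→JK adds J, K; CGJ→Q adds Q → {C, G, J, K, Q}. Minimal: {G}⁺ = {G}; {C}⁺ = {C} — none reach the full schema.
{C, K}⁺: CK→GQ adds G, Q; CG→JK adds J → {C, G, J, K, Q}. Minimal: {K}⁺ = {K}; {C}⁺ = {C} — none reach the full schema.
{C, Q}⁺: CQ→K adds K; CK→GQ adds G; CG→JK adds J → {C, G, J, K, Q}. Minimal: {Q}⁺ = {Q}; {C}⁺ = {C} — none reach the full schema.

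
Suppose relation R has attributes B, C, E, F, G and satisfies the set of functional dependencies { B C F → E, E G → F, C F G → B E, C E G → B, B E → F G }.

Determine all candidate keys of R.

Attribute C never appears on the right-hand side of any dependency, so C must belong to every candidate key.
{C}⁺ = {C}, which is not all of the schema, so we must add further attributes.
{B, C, E}⁺: BE→FG adds F, G → {B, C, E, F, G}.
{B, C, F}⁺: BCF→E adds E; BE→FG adds G → {B, C, E, F, G}.
{C, E, G}⁺: EG→F adds F; CFG→BE adds B → {B, C, E, F, G}.
{C, F, G}⁺: CFG→BE adds B, E → {B, C, E, F, G}.

(B, C, E), (B, C, F), (C, E, G), (C, F, G)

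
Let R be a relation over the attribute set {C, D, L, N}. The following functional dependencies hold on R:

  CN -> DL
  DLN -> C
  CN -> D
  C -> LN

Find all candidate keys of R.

{C}, {D, L, N}

{C}⁺: C→LN adds L, N; CN→DL adds D → {C, D, L, N}.
{D, L, N}⁺: DLN→C adds C → {C, D, L, N}. Minimal: {L, N}⁺ = {L, N}; {D, N}⁺ = {D, N}; {D, L}⁺ = {D, L} — none reach the full schema.
Any other superkey contains one of these as a subset, so there are no further candidate keys.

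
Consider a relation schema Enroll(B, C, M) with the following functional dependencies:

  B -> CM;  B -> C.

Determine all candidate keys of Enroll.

Attribute B never appears on the right-hand side of any dependency, so B must belong to every candidate key.
{B}⁺ = {B, C, M}, which is all of the schema, so {B} is the only candidate key.

{B}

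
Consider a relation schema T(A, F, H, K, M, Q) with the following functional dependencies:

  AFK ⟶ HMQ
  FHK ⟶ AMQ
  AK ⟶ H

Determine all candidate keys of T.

(A, F, K); (F, H, K)

Attributes F, K never appear on any right-hand side, so every candidate key must contain {F, K}.
{F, K}⁺ = {F, K}, which is not all of the schema, so we must add further attributes.
{A, F, K}⁺: AFK→HMQ adds H, M, Q → {A, F, H, K, M, Q}. Minimal: {F, K}⁺ = {F, K}; {A, K}⁺ = {A, H, K}; {A, F}⁺ = {A, F} — none reach the full schema.
{F, H, K}⁺: FHK→AMQ adds A, M, Q → {A, F, H, K, M, Q}. Minimal: {H, K}⁺ = {H, K}; {F, K}⁺ = {F, K}; {F, H}⁺ = {F, H} — none reach the full schema.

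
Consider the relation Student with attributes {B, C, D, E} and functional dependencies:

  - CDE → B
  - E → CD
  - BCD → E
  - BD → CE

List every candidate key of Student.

E, BD

{E}⁺: E→CD adds C, D; CDE→B adds B → {B, C, D, E}.
{B, D}⁺: BD→CE adds C, E → {B, C, D, E}.
Any other superkey contains one of these as a subset, so there are no further candidate keys.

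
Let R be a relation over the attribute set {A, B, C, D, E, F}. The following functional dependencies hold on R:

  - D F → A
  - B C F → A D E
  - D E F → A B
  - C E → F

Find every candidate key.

(B, C, E); (B, C, F); (C, D, E)

{B, C, E}⁺: CE→F adds F; BCF→ADE adds A, D → {A, B, C, D, E, F}. Minimal: {C, E}⁺ = {C, E, F}; {B, E}⁺ = {B, E}; {B, C}⁺ = {B, C} — none reach the full schema.
{B, C, F}⁺: BCF→ADE adds A, D, E → {A, B, C, D, E, F}. Minimal: {C, F}⁺ = {C, F}; {B, F}⁺ = {B, F}; {B, C}⁺ = {B, C} — none reach the full schema.
{C, D, E}⁺: CE→F adds F; DF→A adds A; DEF→AB adds B → {A, B, C, D, E, F}. Minimal: {D, E}⁺ = {D, E}; {C, E}⁺ = {C, E, F}; {C, D}⁺ = {C, D} — none reach the full schema.
Any other superkey contains one of these as a subset, so there are no further candidate keys.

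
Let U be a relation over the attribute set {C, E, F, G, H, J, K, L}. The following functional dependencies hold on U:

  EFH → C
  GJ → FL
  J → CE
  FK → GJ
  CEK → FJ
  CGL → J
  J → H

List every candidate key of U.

FK; JK; CEK; CGKL

Attribute K never appears on the right-hand side of any dependency, so K must belong to every candidate key.
{K}⁺ = {K}, which is not all of the schema, so we must add further attributes.
{F, K}⁺: FK→GJ adds G, J; J→H adds H; GJ→FL adds L; J→CE adds C, E → {C, E, F, G, H, J, K, L}.
{J, K}⁺: J→CE adds C, E; CEK→FJ adds F; J→H adds H; FK→GJ adds G; GJ→FL adds L → {C, E, F, G, H, J, K, L}.
{C, E, K}⁺: CEK→FJ adds F, J; J→H adds H; FK→GJ adds G; GJ→FL adds L → {C, E, F, G, H, J, K, L}.
{C, G, K, L}⁺: CGL→J adds J; J→H adds H; GJ→FL adds F; J→CE adds E → {C, E, F, G, H, J, K, L}.
Any other superkey contains one of these as a subset, so there are no further candidate keys.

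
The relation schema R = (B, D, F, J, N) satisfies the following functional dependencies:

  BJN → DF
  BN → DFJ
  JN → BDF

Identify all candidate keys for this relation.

{B, N}; {J, N}

Attribute N never appears on the right-hand side of any dependency, so N must belong to every candidate key.
{N}⁺ = {N}, which is not all of the schema, so we must add further attributes.
{B, N}⁺: BN→DFJ adds D, F, J → {B, D, F, J, N}. Minimal: {N}⁺ = {N}; {B}⁺ = {B} — none reach the full schema.
{J, N}⁺: JN→BDF adds B, D, F → {B, D, F, J, N}. Minimal: {N}⁺ = {N}; {J}⁺ = {J} — none reach the full schema.
Any other superkey contains one of these as a subset, so there are no further candidate keys.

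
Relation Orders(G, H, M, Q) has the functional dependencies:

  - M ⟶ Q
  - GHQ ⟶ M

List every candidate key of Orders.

Attributes G, H never appear on any right-hand side, so every candidate key must contain {G, H}.
{G, H}⁺ = {G, H}, which is not all of the schema, so we must add further attributes.
{G, H, M}⁺: M→Q adds Q → {G, H, M, Q}.
{G, H, Q}⁺: GHQ→M adds M → {G, H, M, Q}.

(G, H, M), (G, H, Q)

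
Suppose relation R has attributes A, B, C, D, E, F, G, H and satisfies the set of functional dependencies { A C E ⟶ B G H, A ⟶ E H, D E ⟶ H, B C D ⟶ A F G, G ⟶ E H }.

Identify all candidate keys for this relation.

Attributes C, D never appear on any right-hand side, so every candidate key must contain {C, D}.
{C, D}⁺ = {C, D}, which is not all of the schema, so we must add further attributes.
{A, C, D}⁺: A→EH adds E, H; ACE→BGH adds B, G; BCD→AFG adds F → {A, B, C, D, E, F, G, H}. Minimal: {C, D}⁺ = {C, D}; {A, D}⁺ = {A, D, E, H}; {A, C}⁺ = {A, B, C, E, G, H} — none reach the full schema.
{B, C, D}⁺: BCD→AFG adds A, F, G; G→EH adds E, H → {A, B, C, D, E, F, G, H}. Minimal: {C, D}⁺ = {C, D}; {B, D}⁺ = {B, D}; {B, C}⁺ = {B, C} — none reach the full schema.

{A, C, D}; {B, C, D}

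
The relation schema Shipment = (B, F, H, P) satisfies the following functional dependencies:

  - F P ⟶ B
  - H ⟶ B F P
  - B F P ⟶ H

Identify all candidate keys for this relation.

{H}⁺: H→BFP adds B, F, P → {B, F, H, P}.
{F, P}⁺: FP→B adds B; BFP→H adds H → {B, F, H, P}. Minimal: {P}⁺ = {P}; {F}⁺ = {F} — none reach the full schema.

{H}, {F, P}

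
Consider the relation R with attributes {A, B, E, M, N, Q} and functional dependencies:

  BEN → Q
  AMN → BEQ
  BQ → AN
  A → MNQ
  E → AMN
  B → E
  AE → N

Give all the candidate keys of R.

(A); (B); (E)

{A}⁺: A→MNQ adds M, N, Q; AMN→BEQ adds B, E → {A, B, E, M, N, Q}.
{B}⁺: B→E adds E; E→AMN adds A, M, N; BEN→Q adds Q → {A, B, E, M, N, Q}.
{E}⁺: E→AMN adds A, M, N; AMN→BEQ adds B, Q → {A, B, E, M, N, Q}.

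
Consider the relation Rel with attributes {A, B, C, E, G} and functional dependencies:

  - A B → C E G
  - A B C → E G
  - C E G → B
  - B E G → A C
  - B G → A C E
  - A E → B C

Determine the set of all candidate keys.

{A, B}⁺: AB→CEG adds C, E, G → {A, B, C, E, G}. Minimal: {B}⁺ = {B}; {A}⁺ = {A} — none reach the full schema.
{A, E}⁺: AE→BC adds B, C; AB→CEG adds G → {A, B, C, E, G}. Minimal: {E}⁺ = {E}; {A}⁺ = {A} — none reach the full schema.
{B, G}⁺: BG→ACE adds A, C, E → {A, B, C, E, G}. Minimal: {G}⁺ = {G}; {B}⁺ = {B} — none reach the full schema.
{C, E, G}⁺: CEG→B adds B; BEG→AC adds A → {A, B, C, E, G}. Minimal: {E, G}⁺ = {E, G}; {C, G}⁺ = {C, G}; {C, E}⁺ = {C, E} — none reach the full schema.
Any other superkey contains one of these as a subset, so there are no further candidate keys.

(A, B), (A, E), (B, G), (C, E, G)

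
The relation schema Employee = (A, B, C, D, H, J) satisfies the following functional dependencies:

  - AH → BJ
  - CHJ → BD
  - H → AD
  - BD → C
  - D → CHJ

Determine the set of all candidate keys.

{D}, {H}

{D}⁺: D→CHJ adds C, H, J; CHJ→BD adds B; H→AD adds A → {A, B, C, D, H, J}.
{H}⁺: H→AD adds A, D; D→CHJ adds C, J; AH→BJ adds B → {A, B, C, D, H, J}.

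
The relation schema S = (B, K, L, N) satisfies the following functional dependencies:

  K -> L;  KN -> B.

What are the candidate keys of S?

Attributes K, N never appear on any right-hand side, so every candidate key must contain {K, N}.
{K, N}⁺ = {B, K, L, N}, which is all of the schema, so {K, N} is the only candidate key.

(K, N)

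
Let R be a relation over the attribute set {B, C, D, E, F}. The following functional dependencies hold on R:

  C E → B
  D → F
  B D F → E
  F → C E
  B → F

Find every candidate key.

Attribute D never appears on the right-hand side of any dependency, so D must belong to every candidate key.
{D}⁺ = {B, C, D, E, F}, which is all of the schema, so {D} is the only candidate key.

{D}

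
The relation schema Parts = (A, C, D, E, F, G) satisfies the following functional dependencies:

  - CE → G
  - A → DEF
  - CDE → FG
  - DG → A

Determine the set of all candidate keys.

Attribute C never appears on the right-hand side of any dependency, so C must belong to every candidate key.
{C}⁺ = {C}, which is not all of the schema, so we must add further attributes.
{A, C}⁺: A→DEF adds D, E, F; CDE→FG adds G → {A, C, D, E, F, G}. Minimal: {C}⁺ = {C}; {A}⁺ = {A, D, E, F} — none reach the full schema.
{C, D, E}⁺: CE→G adds G; CDE→FG adds F; DG→A adds A → {A, C, D, E, F, G}. Minimal: {D, E}⁺ = {D, E}; {C, E}⁺ = {C, E, G}; {C, D}⁺ = {C, D} — none reach the full schema.
{C, D, G}⁺: DG→A adds A; A→DEF adds E, F → {A, C, D, E, F, G}. Minimal: {D, G}⁺ = {A, D, E, F, G}; {C, G}⁺ = {C, G}; {C, D}⁺ = {C, D} — none reach the full schema.
Any other superkey contains one of these as a subset, so there are no further candidate keys.

(A, C), (C, D, E), (C, D, G)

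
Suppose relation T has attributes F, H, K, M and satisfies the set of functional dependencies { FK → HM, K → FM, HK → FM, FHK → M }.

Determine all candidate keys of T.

{K}

{K}⁺: K→FM adds F, M; FK→HM adds H → {F, H, K, M}.
No other minimal superkey exists.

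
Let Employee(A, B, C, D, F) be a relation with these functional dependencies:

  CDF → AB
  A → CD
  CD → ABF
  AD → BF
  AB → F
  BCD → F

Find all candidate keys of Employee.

A, CD

{A}⁺: A→CD adds C, D; CD→ABF adds B, F → {A, B, C, D, F}.
{C, D}⁺: CD→ABF adds A, B, F → {A, B, C, D, F}. Minimal: {D}⁺ = {D}; {C}⁺ = {C} — none reach the full schema.
Any other superkey contains one of these as a subset, so there are no further candidate keys.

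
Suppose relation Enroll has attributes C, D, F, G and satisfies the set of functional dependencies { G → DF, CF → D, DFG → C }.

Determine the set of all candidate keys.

Attribute G never appears on the right-hand side of any dependency, so G must belong to every candidate key.
{G}⁺ = {C, D, F, G}, which is all of the schema, so {G} is the only candidate key.

{G}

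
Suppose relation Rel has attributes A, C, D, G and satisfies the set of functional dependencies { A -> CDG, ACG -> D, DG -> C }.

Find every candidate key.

{A}

Attribute A never appears on the right-hand side of any dependency, so A must belong to every candidate key.
{A}⁺ = {A, C, D, G}, which is all of the schema, so {A} is the only candidate key.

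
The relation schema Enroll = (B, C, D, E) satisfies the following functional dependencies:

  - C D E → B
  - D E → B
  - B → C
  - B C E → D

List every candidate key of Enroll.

(B, E), (D, E)

{B, E}⁺: B→C adds C; BCE→D adds D → {B, C, D, E}. Minimal: {E}⁺ = {E}; {B}⁺ = {B, C} — none reach the full schema.
{D, E}⁺: DE→B adds B; B→C adds C → {B, C, D, E}. Minimal: {E}⁺ = {E}; {D}⁺ = {D} — none reach the full schema.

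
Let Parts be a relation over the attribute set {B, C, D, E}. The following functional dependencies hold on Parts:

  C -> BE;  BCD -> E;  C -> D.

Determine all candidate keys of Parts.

{C}

{C}⁺: C→BE adds B, E; C→D adds D → {B, C, D, E}.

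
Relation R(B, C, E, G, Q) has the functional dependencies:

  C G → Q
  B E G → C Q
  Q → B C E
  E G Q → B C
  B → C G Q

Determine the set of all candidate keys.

{B}⁺: B→CGQ adds C, G, Q; Q→BCE adds E → {B, C, E, G, Q}.
{Q}⁺: Q→BCE adds B, C, E; B→CGQ adds G → {B, C, E, G, Q}.
{C, G}⁺: CG→Q adds Q; Q→BCE adds B, E → {B, C, E, G, Q}.

{B}; {Q}; {C, G}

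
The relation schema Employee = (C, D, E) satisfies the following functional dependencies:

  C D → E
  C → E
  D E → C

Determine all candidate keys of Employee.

{C, D}, {D, E}

Attribute D never appears on the right-hand side of any dependency, so D must belong to every candidate key.
{D}⁺ = {D}, which is not all of the schema, so we must add further attributes.
{C, D}⁺: CD→E adds E → {C, D, E}.
{D, E}⁺: DE→C adds C → {C, D, E}.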